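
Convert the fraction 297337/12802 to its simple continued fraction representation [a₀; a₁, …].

[23; 4, 2, 2, 1, 58, 3, 2]

Repeatedly divide and take the remainder:
297337 = 23·12802 + 2891, so a_0 = 23
12802 = 4·2891 + 1238, so a_1 = 4
2891 = 2·1238 + 415, so a_2 = 2
1238 = 2·415 + 408, so a_3 = 2
415 = 1·408 + 7, so a_4 = 1
408 = 58·7 + 2, so a_5 = 58
7 = 3·2 + 1, so a_6 = 3
2 = 2·1 + 0, so a_7 = 2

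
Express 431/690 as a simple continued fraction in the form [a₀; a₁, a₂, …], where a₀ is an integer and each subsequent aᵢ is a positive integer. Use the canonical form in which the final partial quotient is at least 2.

Repeatedly divide and take the remainder:
431 ÷ 690 → quotient 0, remainder 431
690 ÷ 431 → quotient 1, remainder 259
431 ÷ 259 → quotient 1, remainder 172
259 ÷ 172 → quotient 1, remainder 87
172 ÷ 87 → quotient 1, remainder 85
87 ÷ 85 → quotient 1, remainder 2
85 ÷ 2 → quotient 42, remainder 1
2 ÷ 1 → quotient 2, remainder 0

[0; 1, 1, 1, 1, 1, 42, 2]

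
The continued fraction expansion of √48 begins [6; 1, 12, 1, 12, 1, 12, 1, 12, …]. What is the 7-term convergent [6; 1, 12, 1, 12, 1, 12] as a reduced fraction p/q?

Compute successive convergents:
a_0 = 6: 6/1
a_1 = 1: 7/1
a_2 = 12: 90/13
a_3 = 1: 97/14
a_4 = 12: 1254/181
a_5 = 1: 1351/195
a_6 = 12: 17466/2521

17466/2521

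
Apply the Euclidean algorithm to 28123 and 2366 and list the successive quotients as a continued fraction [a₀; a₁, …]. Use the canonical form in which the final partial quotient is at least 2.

[11; 1, 7, 1, 3, 1, 8, 6]

Apply division with remainder until the remainder is 0:
28123 = 11·2366 + 2097, so a_0 = 11
2366 = 1·2097 + 269, so a_1 = 1
2097 = 7·269 + 214, so a_2 = 7
269 = 1·214 + 55, so a_3 = 1
214 = 3·55 + 49, so a_4 = 3
55 = 1·49 + 6, so a_5 = 1
49 = 8·6 + 1, so a_6 = 8
6 = 6·1 + 0, so a_7 = 6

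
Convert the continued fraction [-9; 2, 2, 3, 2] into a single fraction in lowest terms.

Starting at the tail and folding back:
Start with 2.
3 + 1/(2/1) = 3 + 1/2 = 7/2
2 + 1/(7/2) = 2 + 2/7 = 16/7
2 + 1/(16/7) = 2 + 7/16 = 39/16
-9 + 1/(39/16) = -9 + 16/39 = -335/39

-335/39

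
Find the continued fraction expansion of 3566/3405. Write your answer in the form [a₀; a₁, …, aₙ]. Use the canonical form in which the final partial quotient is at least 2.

Run the Euclidean algorithm, recording each quotient:
3566 = 1·3405 + 161, so a_0 = 1
3405 = 21·161 + 24, so a_1 = 21
161 = 6·24 + 17, so a_2 = 6
24 = 1·17 + 7, so a_3 = 1
17 = 2·7 + 3, so a_4 = 2
7 = 2·3 + 1, so a_5 = 2
3 = 3·1 + 0, so a_6 = 3

[1; 21, 6, 1, 2, 2, 3]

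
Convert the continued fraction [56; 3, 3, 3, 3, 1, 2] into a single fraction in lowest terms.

22127/393

Start with 2.
1 + 1/(2/1) = 1 + 1/2 = 3/2
3 + 1/(3/2) = 3 + 2/3 = 11/3
3 + 1/(11/3) = 3 + 3/11 = 36/11
3 + 1/(36/11) = 3 + 11/36 = 119/36
3 + 1/(119/36) = 3 + 36/119 = 393/119
56 + 1/(393/119) = 56 + 119/393 = 22127/393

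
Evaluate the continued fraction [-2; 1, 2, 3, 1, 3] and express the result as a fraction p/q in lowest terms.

Work from the innermost term outward:
Start with 3.
1 + 1/(3/1) = 1 + 1/3 = 4/3
3 + 1/(4/3) = 3 + 3/4 = 15/4
2 + 1/(15/4) = 2 + 4/15 = 34/15
1 + 1/(34/15) = 1 + 15/34 = 49/34
-2 + 1/(49/34) = -2 + 34/49 = -64/49

-64/49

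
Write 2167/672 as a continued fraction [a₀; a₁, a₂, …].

[3; 4, 2, 4, 1, 1, 7]

2167 = 3·672 + 151, so a_0 = 3
672 = 4·151 + 68, so a_1 = 4
151 = 2·68 + 15, so a_2 = 2
68 = 4·15 + 8, so a_3 = 4
15 = 1·8 + 7, so a_4 = 1
8 = 1·7 + 1, so a_5 = 1
7 = 7·1 + 0, so a_6 = 7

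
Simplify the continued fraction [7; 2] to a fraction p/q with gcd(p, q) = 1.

Use the convergent recurrence hₖ = aₖ·hₖ₋₁ + hₖ₋₂ (and likewise for the denominators kₖ):
a_0 = 7: 7/1
a_1 = 2: 15/2

15/2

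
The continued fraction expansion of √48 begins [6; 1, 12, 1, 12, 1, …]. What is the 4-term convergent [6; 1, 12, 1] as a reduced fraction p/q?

Compute successive convergents:
a_0 = 6: 6/1
a_1 = 1: 7/1
a_2 = 12: 90/13
a_3 = 1: 97/14

97/14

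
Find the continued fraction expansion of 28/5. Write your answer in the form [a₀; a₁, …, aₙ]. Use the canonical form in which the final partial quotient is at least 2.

[5; 1, 1, 2]

Run the Euclidean algorithm, recording each quotient:
⌊28/5⌋ = 5, remainder 3
⌊5/3⌋ = 1, remainder 2
⌊3/2⌋ = 1, remainder 1
⌊2/1⌋ = 2, remainder 0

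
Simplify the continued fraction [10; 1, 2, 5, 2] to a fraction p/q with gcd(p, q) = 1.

374/35

a_0 = 10: 10/1
a_1 = 1: 11/1
a_2 = 2: 32/3
a_3 = 5: 171/16
a_4 = 2: 374/35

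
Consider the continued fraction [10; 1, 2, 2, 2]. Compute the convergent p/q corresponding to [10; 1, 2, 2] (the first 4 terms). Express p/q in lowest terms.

Work from the innermost term outward:
Start with 2.
2 + 1/(2/1) = 2 + 1/2 = 5/2
1 + 1/(5/2) = 1 + 2/5 = 7/5
10 + 1/(7/5) = 10 + 5/7 = 75/7

75/7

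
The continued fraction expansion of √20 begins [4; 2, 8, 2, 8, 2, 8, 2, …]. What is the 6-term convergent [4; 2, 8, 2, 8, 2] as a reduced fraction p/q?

a_0 = 4: 4/1
a_1 = 2: 9/2
a_2 = 8: 76/17
a_3 = 2: 161/36
a_4 = 8: 1364/305
a_5 = 2: 2889/646

2889/646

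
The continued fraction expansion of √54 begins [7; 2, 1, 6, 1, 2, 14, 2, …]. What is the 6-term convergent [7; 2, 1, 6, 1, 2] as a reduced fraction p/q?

Start with 2.
1 + 1/(2/1) = 1 + 1/2 = 3/2
6 + 1/(3/2) = 6 + 2/3 = 20/3
1 + 1/(20/3) = 1 + 3/20 = 23/20
2 + 1/(23/20) = 2 + 20/23 = 66/23
7 + 1/(66/23) = 7 + 23/66 = 485/66

485/66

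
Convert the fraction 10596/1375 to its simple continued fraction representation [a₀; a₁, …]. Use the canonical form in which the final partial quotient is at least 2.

⌊10596/1375⌋ = 7, remainder 971
⌊1375/971⌋ = 1, remainder 404
⌊971/404⌋ = 2, remainder 163
⌊404/163⌋ = 2, remainder 78
⌊163/78⌋ = 2, remainder 7
⌊78/7⌋ = 11, remainder 1
⌊7/1⌋ = 7, remainder 0

[7; 1, 2, 2, 2, 11, 7]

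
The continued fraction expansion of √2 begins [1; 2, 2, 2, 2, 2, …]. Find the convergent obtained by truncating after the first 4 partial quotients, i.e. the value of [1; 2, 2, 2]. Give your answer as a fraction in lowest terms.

17/12

a_0 = 1: 1/1
a_1 = 2: 3/2
a_2 = 2: 7/5
a_3 = 2: 17/12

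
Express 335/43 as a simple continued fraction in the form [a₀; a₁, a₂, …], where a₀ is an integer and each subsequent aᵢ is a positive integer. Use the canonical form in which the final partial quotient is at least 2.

335 = 7·43 + 34, so a_0 = 7
43 = 1·34 + 9, so a_1 = 1
34 = 3·9 + 7, so a_2 = 3
9 = 1·7 + 2, so a_3 = 1
7 = 3·2 + 1, so a_4 = 3
2 = 2·1 + 0, so a_5 = 2

[7; 1, 3, 1, 3, 2]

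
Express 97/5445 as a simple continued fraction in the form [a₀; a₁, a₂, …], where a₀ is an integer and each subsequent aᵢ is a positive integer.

Run the Euclidean algorithm, recording each quotient:
⌊97/5445⌋ = 0, remainder 97
⌊5445/97⌋ = 56, remainder 13
⌊97/13⌋ = 7, remainder 6
⌊13/6⌋ = 2, remainder 1
⌊6/1⌋ = 6, remainder 0

[0; 56, 7, 2, 6]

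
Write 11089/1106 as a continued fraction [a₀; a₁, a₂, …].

[10; 38, 7, 4]

Repeatedly divide and take the remainder:
⌊11089/1106⌋ = 10, remainder 29
⌊1106/29⌋ = 38, remainder 4
⌊29/4⌋ = 7, remainder 1
⌊4/1⌋ = 4, remainder 0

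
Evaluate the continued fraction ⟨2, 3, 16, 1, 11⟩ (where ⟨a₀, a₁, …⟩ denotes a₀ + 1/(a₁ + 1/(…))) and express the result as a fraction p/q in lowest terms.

a_0 = 2: 2/1
a_1 = 3: 7/3
a_2 = 16: 114/49
a_3 = 1: 121/52
a_4 = 11: 1445/621

1445/621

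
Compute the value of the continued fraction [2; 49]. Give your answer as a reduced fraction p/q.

99/49

Start with 49.
2 + 1/(49/1) = 2 + 1/49 = 99/49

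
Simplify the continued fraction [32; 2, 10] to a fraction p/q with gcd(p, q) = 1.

682/21

Start with 10.
2 + 1/(10/1) = 2 + 1/10 = 21/10
32 + 1/(21/10) = 32 + 10/21 = 682/21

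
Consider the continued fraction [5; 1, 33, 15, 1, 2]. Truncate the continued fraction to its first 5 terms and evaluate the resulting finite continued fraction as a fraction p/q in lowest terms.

a_0 = 5: 5/1
a_1 = 1: 6/1
a_2 = 33: 203/34
a_3 = 15: 3051/511
a_4 = 1: 3254/545

3254/545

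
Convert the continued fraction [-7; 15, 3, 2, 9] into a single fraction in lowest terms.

Use the convergent recurrence hₖ = aₖ·hₖ₋₁ + hₖ₋₂ (and likewise for the denominators kₖ):
a_0 = -7: -7/1
a_1 = 15: -104/15
a_2 = 3: -319/46
a_3 = 2: -742/107
a_4 = 9: -6997/1009

-6997/1009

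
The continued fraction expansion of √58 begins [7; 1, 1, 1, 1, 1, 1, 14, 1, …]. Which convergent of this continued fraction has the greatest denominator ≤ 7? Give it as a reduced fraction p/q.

38/5

List convergents until the denominator exceeds the bound:
a_0 = 7: 7/1  (≤ bound)
a_1 = 1: 8/1  (≤ bound)
a_2 = 1: 15/2  (≤ bound)
a_3 = 1: 23/3  (≤ bound)
a_4 = 1: 38/5  (≤ bound)
a_5 = 1: 61/8  (> 7, stop)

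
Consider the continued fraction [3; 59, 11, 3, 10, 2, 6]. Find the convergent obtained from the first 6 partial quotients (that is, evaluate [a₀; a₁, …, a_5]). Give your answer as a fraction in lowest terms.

Use the convergent recurrence hₖ = aₖ·hₖ₋₁ + hₖ₋₂ (and likewise for the denominators kₖ):
a_0 = 3: 3/1
a_1 = 59: 178/59
a_2 = 11: 1961/650
a_3 = 3: 6061/2009
a_4 = 10: 62571/20740
a_5 = 2: 131203/43489

131203/43489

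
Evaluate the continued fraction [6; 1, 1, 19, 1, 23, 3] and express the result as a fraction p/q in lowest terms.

19452/2987

Work from the innermost term outward:
Start with 3.
23 + 1/(3/1) = 23 + 1/3 = 70/3
1 + 1/(70/3) = 1 + 3/70 = 73/70
19 + 1/(73/70) = 19 + 70/73 = 1457/73
1 + 1/(1457/73) = 1 + 73/1457 = 1530/1457
1 + 1/(1530/1457) = 1 + 1457/1530 = 2987/1530
6 + 1/(2987/1530) = 6 + 1530/2987 = 19452/2987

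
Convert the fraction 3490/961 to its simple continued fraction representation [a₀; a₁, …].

Run the Euclidean algorithm, recording each quotient:
3490 = 3·961 + 607, so a_0 = 3
961 = 1·607 + 354, so a_1 = 1
607 = 1·354 + 253, so a_2 = 1
354 = 1·253 + 101, so a_3 = 1
253 = 2·101 + 51, so a_4 = 2
101 = 1·51 + 50, so a_5 = 1
51 = 1·50 + 1, so a_6 = 1
50 = 50·1 + 0, so a_7 = 50

[3; 1, 1, 1, 2, 1, 1, 50]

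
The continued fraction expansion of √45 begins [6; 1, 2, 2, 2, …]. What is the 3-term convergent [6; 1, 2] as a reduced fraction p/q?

Start with 2.
1 + 1/(2/1) = 1 + 1/2 = 3/2
6 + 1/(3/2) = 6 + 2/3 = 20/3

20/3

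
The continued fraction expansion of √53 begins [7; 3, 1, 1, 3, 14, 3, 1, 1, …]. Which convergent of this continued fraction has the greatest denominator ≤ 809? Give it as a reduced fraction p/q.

a_0 = 7: 7/1  (≤ bound)
a_1 = 3: 22/3  (≤ bound)
a_2 = 1: 29/4  (≤ bound)
a_3 = 1: 51/7  (≤ bound)
a_4 = 3: 182/25  (≤ bound)
a_5 = 14: 2599/357  (≤ bound)
a_6 = 3: 7979/1096  (> 809, stop)

2599/357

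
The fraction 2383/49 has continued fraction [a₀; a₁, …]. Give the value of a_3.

1

2383 = 48·49 + 31, so a_0 = 48
49 = 1·31 + 18, so a_1 = 1
31 = 1·18 + 13, so a_2 = 1
18 = 1·13 + 5, so a_3 = 1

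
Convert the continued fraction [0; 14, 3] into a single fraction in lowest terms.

3/43

Use the convergent recurrence hₖ = aₖ·hₖ₋₁ + hₖ₋₂ (and likewise for the denominators kₖ):
a_0 = 0: 0/1
a_1 = 14: 1/14
a_2 = 3: 3/43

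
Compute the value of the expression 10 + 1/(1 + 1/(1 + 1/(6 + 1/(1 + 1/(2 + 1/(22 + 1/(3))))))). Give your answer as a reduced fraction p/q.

30825/2926

a_0 = 10: 10/1
a_1 = 1: 11/1
a_2 = 1: 21/2
a_3 = 6: 137/13
a_4 = 1: 158/15
a_5 = 2: 453/43
a_6 = 22: 10124/961
a_7 = 3: 30825/2926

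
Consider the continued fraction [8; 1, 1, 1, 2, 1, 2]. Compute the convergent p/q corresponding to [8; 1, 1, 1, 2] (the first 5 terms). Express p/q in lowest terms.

a_0 = 8: 8/1
a_1 = 1: 9/1
a_2 = 1: 17/2
a_3 = 1: 26/3
a_4 = 2: 69/8

69/8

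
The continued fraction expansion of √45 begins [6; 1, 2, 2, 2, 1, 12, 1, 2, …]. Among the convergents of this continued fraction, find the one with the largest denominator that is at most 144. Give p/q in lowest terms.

161/24

a_0 = 6: 6/1  (≤ bound)
a_1 = 1: 7/1  (≤ bound)
a_2 = 2: 20/3  (≤ bound)
a_3 = 2: 47/7  (≤ bound)
a_4 = 2: 114/17  (≤ bound)
a_5 = 1: 161/24  (≤ bound)
a_6 = 12: 2046/305  (> 144, stop)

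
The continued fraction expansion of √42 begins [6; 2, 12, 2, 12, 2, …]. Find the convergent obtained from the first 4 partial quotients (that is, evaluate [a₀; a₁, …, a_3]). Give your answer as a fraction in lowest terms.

337/52

Use the convergent recurrence hₖ = aₖ·hₖ₋₁ + hₖ₋₂ (and likewise for the denominators kₖ):
a_0 = 6: 6/1
a_1 = 2: 13/2
a_2 = 12: 162/25
a_3 = 2: 337/52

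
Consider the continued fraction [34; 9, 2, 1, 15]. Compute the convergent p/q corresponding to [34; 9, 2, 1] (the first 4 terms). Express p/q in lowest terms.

Start with 1.
2 + 1/(1/1) = 2 + 1/1 = 3/1
9 + 1/(3/1) = 9 + 1/3 = 28/3
34 + 1/(28/3) = 34 + 3/28 = 955/28

955/28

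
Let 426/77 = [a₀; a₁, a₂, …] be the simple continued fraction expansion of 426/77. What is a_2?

1

Run the Euclidean algorithm, recording each quotient:
426 = 5·77 + 41, so a_0 = 5
77 = 1·41 + 36, so a_1 = 1
41 = 1·36 + 5, so a_2 = 1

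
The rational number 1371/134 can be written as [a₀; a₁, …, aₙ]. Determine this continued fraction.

1371 ÷ 134 → quotient 10, remainder 31
134 ÷ 31 → quotient 4, remainder 10
31 ÷ 10 → quotient 3, remainder 1
10 ÷ 1 → quotient 10, remainder 0

[10; 4, 3, 10]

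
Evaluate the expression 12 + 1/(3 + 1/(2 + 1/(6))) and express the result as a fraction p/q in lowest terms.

553/45

Build up convergents one term at a time:
a_0 = 12: 12/1
a_1 = 3: 37/3
a_2 = 2: 86/7
a_3 = 6: 553/45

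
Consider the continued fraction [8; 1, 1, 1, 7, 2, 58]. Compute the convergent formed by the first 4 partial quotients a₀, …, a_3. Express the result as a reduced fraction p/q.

Start with 1.
1 + 1/(1/1) = 1 + 1/1 = 2/1
1 + 1/(2/1) = 1 + 1/2 = 3/2
8 + 1/(3/2) = 8 + 2/3 = 26/3

26/3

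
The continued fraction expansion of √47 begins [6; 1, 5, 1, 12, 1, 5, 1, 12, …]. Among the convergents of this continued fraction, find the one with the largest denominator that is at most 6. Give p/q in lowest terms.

List convergents until the denominator exceeds the bound:
a_0 = 6: 6/1  (≤ bound)
a_1 = 1: 7/1  (≤ bound)
a_2 = 5: 41/6  (≤ bound)
a_3 = 1: 48/7  (> 6, stop)

41/6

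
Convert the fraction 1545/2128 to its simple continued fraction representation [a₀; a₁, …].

1545 ÷ 2128 → quotient 0, remainder 1545
2128 ÷ 1545 → quotient 1, remainder 583
1545 ÷ 583 → quotient 2, remainder 379
583 ÷ 379 → quotient 1, remainder 204
379 ÷ 204 → quotient 1, remainder 175
204 ÷ 175 → quotient 1, remainder 29
175 ÷ 29 → quotient 6, remainder 1
29 ÷ 1 → quotient 29, remainder 0

[0; 1, 2, 1, 1, 1, 6, 29]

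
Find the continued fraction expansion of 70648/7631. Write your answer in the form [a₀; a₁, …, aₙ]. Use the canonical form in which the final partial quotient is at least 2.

[9; 3, 1, 7, 27, 4, 2]

70648 = 9·7631 + 1969, so a_0 = 9
7631 = 3·1969 + 1724, so a_1 = 3
1969 = 1·1724 + 245, so a_2 = 1
1724 = 7·245 + 9, so a_3 = 7
245 = 27·9 + 2, so a_4 = 27
9 = 4·2 + 1, so a_5 = 4
2 = 2·1 + 0, so a_6 = 2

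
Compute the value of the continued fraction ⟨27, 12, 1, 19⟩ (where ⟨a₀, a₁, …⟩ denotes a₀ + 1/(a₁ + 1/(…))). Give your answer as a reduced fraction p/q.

Starting at the tail and folding back:
Start with 19.
1 + 1/(19/1) = 1 + 1/19 = 20/19
12 + 1/(20/19) = 12 + 19/20 = 259/20
27 + 1/(259/20) = 27 + 20/259 = 7013/259

7013/259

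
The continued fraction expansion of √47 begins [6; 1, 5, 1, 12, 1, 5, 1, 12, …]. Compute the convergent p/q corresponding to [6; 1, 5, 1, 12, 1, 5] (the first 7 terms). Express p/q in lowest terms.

3942/575

a_0 = 6: 6/1
a_1 = 1: 7/1
a_2 = 5: 41/6
a_3 = 1: 48/7
a_4 = 12: 617/90
a_5 = 1: 665/97
a_6 = 5: 3942/575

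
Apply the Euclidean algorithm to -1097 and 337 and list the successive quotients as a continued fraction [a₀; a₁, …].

[-4; 1, 2, 1, 11, 3, 2]

Run the Euclidean algorithm, recording each quotient:
⌊-1097/337⌋ = -4, remainder 251
⌊337/251⌋ = 1, remainder 86
⌊251/86⌋ = 2, remainder 79
⌊86/79⌋ = 1, remainder 7
⌊79/7⌋ = 11, remainder 2
⌊7/2⌋ = 3, remainder 1
⌊2/1⌋ = 2, remainder 0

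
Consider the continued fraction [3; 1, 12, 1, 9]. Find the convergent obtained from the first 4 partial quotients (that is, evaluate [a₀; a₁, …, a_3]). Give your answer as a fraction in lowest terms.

55/14

Work from the innermost term outward:
Start with 1.
12 + 1/(1/1) = 12 + 1/1 = 13/1
1 + 1/(13/1) = 1 + 1/13 = 14/13
3 + 1/(14/13) = 3 + 13/14 = 55/14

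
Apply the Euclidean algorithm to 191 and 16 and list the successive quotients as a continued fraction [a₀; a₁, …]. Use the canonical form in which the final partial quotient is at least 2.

191 ÷ 16 → quotient 11, remainder 15
16 ÷ 15 → quotient 1, remainder 1
15 ÷ 1 → quotient 15, remainder 0

[11; 1, 15]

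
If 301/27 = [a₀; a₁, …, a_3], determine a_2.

1

⌊301/27⌋ = 11, remainder 4
⌊27/4⌋ = 6, remainder 3
⌊4/3⌋ = 1, remainder 1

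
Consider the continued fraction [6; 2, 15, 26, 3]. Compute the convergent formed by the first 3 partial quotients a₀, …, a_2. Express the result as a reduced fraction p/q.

a_0 = 6: 6/1
a_1 = 2: 13/2
a_2 = 15: 201/31

201/31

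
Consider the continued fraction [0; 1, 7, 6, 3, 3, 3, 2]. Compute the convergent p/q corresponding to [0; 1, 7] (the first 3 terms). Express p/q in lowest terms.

a_0 = 0: 0/1
a_1 = 1: 1/1
a_2 = 7: 7/8

7/8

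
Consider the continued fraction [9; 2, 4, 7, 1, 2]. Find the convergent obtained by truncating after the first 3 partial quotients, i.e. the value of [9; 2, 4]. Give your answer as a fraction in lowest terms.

85/9

a_0 = 9: 9/1
a_1 = 2: 19/2
a_2 = 4: 85/9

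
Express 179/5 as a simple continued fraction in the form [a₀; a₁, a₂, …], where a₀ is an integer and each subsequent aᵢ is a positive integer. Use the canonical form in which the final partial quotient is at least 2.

[35; 1, 4]

179 ÷ 5 → quotient 35, remainder 4
5 ÷ 4 → quotient 1, remainder 1
4 ÷ 1 → quotient 4, remainder 0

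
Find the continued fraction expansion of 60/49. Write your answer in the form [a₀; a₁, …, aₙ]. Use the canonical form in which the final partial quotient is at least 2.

[1; 4, 2, 5]

⌊60/49⌋ = 1, remainder 11
⌊49/11⌋ = 4, remainder 5
⌊11/5⌋ = 2, remainder 1
⌊5/1⌋ = 5, remainder 0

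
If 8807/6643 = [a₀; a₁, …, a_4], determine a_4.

50

⌊8807/6643⌋ = 1, remainder 2164
⌊6643/2164⌋ = 3, remainder 151
⌊2164/151⌋ = 14, remainder 50
⌊151/50⌋ = 3, remainder 1
⌊50/1⌋ = 50, remainder 0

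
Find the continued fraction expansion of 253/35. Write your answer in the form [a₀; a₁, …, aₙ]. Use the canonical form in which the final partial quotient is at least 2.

⌊253/35⌋ = 7, remainder 8
⌊35/8⌋ = 4, remainder 3
⌊8/3⌋ = 2, remainder 2
⌊3/2⌋ = 1, remainder 1
⌊2/1⌋ = 2, remainder 0

[7; 4, 2, 1, 2]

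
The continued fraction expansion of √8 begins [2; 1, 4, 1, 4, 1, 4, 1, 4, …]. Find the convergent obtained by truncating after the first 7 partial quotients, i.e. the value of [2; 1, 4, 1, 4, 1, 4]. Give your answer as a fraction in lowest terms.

a_0 = 2: 2/1
a_1 = 1: 3/1
a_2 = 4: 14/5
a_3 = 1: 17/6
a_4 = 4: 82/29
a_5 = 1: 99/35
a_6 = 4: 478/169

478/169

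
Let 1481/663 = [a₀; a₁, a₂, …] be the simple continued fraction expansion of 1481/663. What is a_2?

Repeatedly divide and take the remainder:
1481 = 2·663 + 155, so a_0 = 2
663 = 4·155 + 43, so a_1 = 4
155 = 3·43 + 26, so a_2 = 3

3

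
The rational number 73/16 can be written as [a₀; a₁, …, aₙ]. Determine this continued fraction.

73 = 4·16 + 9, so a_0 = 4
16 = 1·9 + 7, so a_1 = 1
9 = 1·7 + 2, so a_2 = 1
7 = 3·2 + 1, so a_3 = 3
2 = 2·1 + 0, so a_4 = 2

[4; 1, 1, 3, 2]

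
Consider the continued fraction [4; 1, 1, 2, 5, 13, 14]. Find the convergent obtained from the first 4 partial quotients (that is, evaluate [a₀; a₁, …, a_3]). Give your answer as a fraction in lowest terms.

Start with 2.
1 + 1/(2/1) = 1 + 1/2 = 3/2
1 + 1/(3/2) = 1 + 2/3 = 5/3
4 + 1/(5/3) = 4 + 3/5 = 23/5

23/5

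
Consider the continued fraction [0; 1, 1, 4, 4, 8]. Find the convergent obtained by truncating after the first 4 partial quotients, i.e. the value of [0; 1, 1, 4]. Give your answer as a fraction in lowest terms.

5/9

Start with 4.
1 + 1/(4/1) = 1 + 1/4 = 5/4
1 + 1/(5/4) = 1 + 4/5 = 9/5
0 + 1/(9/5) = 0 + 5/9 = 5/9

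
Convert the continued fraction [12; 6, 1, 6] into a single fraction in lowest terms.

583/48

Use the convergent recurrence hₖ = aₖ·hₖ₋₁ + hₖ₋₂ (and likewise for the denominators kₖ):
a_0 = 12: 12/1
a_1 = 6: 73/6
a_2 = 1: 85/7
a_3 = 6: 583/48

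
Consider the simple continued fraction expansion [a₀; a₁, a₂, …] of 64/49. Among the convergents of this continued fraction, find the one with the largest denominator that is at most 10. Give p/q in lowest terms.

a_0 = 1: 1/1  (≤ bound)
a_1 = 3: 4/3  (≤ bound)
a_2 = 3: 13/10  (≤ bound)
a_3 = 1: 17/13  (> 10, stop)

13/10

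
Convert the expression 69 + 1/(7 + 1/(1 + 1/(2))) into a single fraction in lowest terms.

1590/23

Start with 2.
1 + 1/(2/1) = 1 + 1/2 = 3/2
7 + 1/(3/2) = 7 + 2/3 = 23/3
69 + 1/(23/3) = 69 + 3/23 = 1590/23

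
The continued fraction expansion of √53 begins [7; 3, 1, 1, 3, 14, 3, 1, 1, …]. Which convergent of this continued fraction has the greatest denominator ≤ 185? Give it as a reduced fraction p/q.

a_0 = 7: 7/1  (≤ bound)
a_1 = 3: 22/3  (≤ bound)
a_2 = 1: 29/4  (≤ bound)
a_3 = 1: 51/7  (≤ bound)
a_4 = 3: 182/25  (≤ bound)
a_5 = 14: 2599/357  (> 185, stop)

182/25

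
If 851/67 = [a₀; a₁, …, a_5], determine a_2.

2

Apply division with remainder until the remainder is 0:
851 ÷ 67 → quotient 12, remainder 47
67 ÷ 47 → quotient 1, remainder 20
47 ÷ 20 → quotient 2, remainder 7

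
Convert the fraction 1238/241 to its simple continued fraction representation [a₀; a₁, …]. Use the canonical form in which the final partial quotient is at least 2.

[5; 7, 3, 3, 3]

⌊1238/241⌋ = 5, remainder 33
⌊241/33⌋ = 7, remainder 10
⌊33/10⌋ = 3, remainder 3
⌊10/3⌋ = 3, remainder 1
⌊3/1⌋ = 3, remainder 0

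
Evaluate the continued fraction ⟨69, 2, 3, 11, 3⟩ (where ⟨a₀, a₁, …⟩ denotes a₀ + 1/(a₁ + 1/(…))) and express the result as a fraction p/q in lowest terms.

Start with 3.
11 + 1/(3/1) = 11 + 1/3 = 34/3
3 + 1/(34/3) = 3 + 3/34 = 105/34
2 + 1/(105/34) = 2 + 34/105 = 244/105
69 + 1/(244/105) = 69 + 105/244 = 16941/244

16941/244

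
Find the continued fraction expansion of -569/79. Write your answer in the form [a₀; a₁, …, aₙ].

Run the Euclidean algorithm, recording each quotient:
-569 ÷ 79 → quotient -8, remainder 63
79 ÷ 63 → quotient 1, remainder 16
63 ÷ 16 → quotient 3, remainder 15
16 ÷ 15 → quotient 1, remainder 1
15 ÷ 1 → quotient 15, remainder 0

[-8; 1, 3, 1, 15]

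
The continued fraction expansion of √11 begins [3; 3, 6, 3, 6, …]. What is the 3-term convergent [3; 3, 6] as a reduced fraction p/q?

63/19

a_0 = 3: 3/1
a_1 = 3: 10/3
a_2 = 6: 63/19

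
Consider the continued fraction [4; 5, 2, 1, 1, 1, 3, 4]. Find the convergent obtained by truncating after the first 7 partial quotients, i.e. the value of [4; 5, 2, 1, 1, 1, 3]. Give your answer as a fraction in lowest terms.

653/156

Work from the innermost term outward:
Start with 3.
1 + 1/(3/1) = 1 + 1/3 = 4/3
1 + 1/(4/3) = 1 + 3/4 = 7/4
1 + 1/(7/4) = 1 + 4/7 = 11/7
2 + 1/(11/7) = 2 + 7/11 = 29/11
5 + 1/(29/11) = 5 + 11/29 = 156/29
4 + 1/(156/29) = 4 + 29/156 = 653/156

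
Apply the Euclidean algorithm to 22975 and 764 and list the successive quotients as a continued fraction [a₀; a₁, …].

Run the Euclidean algorithm, recording each quotient:
22975 = 30·764 + 55, so a_0 = 30
764 = 13·55 + 49, so a_1 = 13
55 = 1·49 + 6, so a_2 = 1
49 = 8·6 + 1, so a_3 = 8
6 = 6·1 + 0, so a_4 = 6

[30; 13, 1, 8, 6]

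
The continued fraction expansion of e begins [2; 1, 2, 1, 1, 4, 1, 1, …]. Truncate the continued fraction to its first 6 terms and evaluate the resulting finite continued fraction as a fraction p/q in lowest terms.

87/32

a_0 = 2: 2/1
a_1 = 1: 3/1
a_2 = 2: 8/3
a_3 = 1: 11/4
a_4 = 1: 19/7
a_5 = 4: 87/32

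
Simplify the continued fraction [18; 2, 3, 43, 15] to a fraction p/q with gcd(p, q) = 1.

83889/4552

Work from the innermost term outward:
Start with 15.
43 + 1/(15/1) = 43 + 1/15 = 646/15
3 + 1/(646/15) = 3 + 15/646 = 1953/646
2 + 1/(1953/646) = 2 + 646/1953 = 4552/1953
18 + 1/(4552/1953) = 18 + 1953/4552 = 83889/4552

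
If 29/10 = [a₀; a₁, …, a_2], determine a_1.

1

29 = 2·10 + 9, so a_0 = 2
10 = 1·9 + 1, so a_1 = 1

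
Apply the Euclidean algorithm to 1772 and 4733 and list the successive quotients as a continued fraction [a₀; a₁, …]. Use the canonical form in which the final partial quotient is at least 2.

[0; 2, 1, 2, 25, 2, 1, 7]

1772 ÷ 4733 → quotient 0, remainder 1772
4733 ÷ 1772 → quotient 2, remainder 1189
1772 ÷ 1189 → quotient 1, remainder 583
1189 ÷ 583 → quotient 2, remainder 23
583 ÷ 23 → quotient 25, remainder 8
23 ÷ 8 → quotient 2, remainder 7
8 ÷ 7 → quotient 1, remainder 1
7 ÷ 1 → quotient 7, remainder 0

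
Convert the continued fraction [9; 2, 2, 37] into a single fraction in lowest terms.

Work from the innermost term outward:
Start with 37.
2 + 1/(37/1) = 2 + 1/37 = 75/37
2 + 1/(75/37) = 2 + 37/75 = 187/75
9 + 1/(187/75) = 9 + 75/187 = 1758/187

1758/187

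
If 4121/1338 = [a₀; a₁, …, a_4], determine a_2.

4121 ÷ 1338 → quotient 3, remainder 107
1338 ÷ 107 → quotient 12, remainder 54
107 ÷ 54 → quotient 1, remainder 53

1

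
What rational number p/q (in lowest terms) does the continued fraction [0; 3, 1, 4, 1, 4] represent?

Start with 4.
1 + 1/(4/1) = 1 + 1/4 = 5/4
4 + 1/(5/4) = 4 + 4/5 = 24/5
1 + 1/(24/5) = 1 + 5/24 = 29/24
3 + 1/(29/24) = 3 + 24/29 = 111/29
0 + 1/(111/29) = 0 + 29/111 = 29/111

29/111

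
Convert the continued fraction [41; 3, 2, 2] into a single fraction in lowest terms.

Start with 2.
2 + 1/(2/1) = 2 + 1/2 = 5/2
3 + 1/(5/2) = 3 + 2/5 = 17/5
41 + 1/(17/5) = 41 + 5/17 = 702/17

702/17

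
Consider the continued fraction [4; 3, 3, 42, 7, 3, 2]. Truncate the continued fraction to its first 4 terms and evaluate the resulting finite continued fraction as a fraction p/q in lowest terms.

1819/423

Work from the innermost term outward:
Start with 42.
3 + 1/(42/1) = 3 + 1/42 = 127/42
3 + 1/(127/42) = 3 + 42/127 = 423/127
4 + 1/(423/127) = 4 + 127/423 = 1819/423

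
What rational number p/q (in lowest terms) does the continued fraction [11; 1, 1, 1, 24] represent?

Start with 24.
1 + 1/(24/1) = 1 + 1/24 = 25/24
1 + 1/(25/24) = 1 + 24/25 = 49/25
1 + 1/(49/25) = 1 + 25/49 = 74/49
11 + 1/(74/49) = 11 + 49/74 = 863/74

863/74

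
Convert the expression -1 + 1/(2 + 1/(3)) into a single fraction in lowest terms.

a_0 = -1: -1/1
a_1 = 2: -1/2
a_2 = 3: -4/7

-4/7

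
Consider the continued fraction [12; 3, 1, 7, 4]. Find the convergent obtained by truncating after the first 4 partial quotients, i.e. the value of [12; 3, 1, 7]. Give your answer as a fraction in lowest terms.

380/31

Start with 7.
1 + 1/(7/1) = 1 + 1/7 = 8/7
3 + 1/(8/7) = 3 + 7/8 = 31/8
12 + 1/(31/8) = 12 + 8/31 = 380/31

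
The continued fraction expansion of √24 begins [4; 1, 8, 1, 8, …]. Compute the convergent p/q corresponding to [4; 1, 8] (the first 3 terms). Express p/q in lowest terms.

44/9

a_0 = 4: 4/1
a_1 = 1: 5/1
a_2 = 8: 44/9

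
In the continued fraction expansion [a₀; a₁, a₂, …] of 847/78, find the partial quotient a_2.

6

847 = 10·78 + 67, so a_0 = 10
78 = 1·67 + 11, so a_1 = 1
67 = 6·11 + 1, so a_2 = 6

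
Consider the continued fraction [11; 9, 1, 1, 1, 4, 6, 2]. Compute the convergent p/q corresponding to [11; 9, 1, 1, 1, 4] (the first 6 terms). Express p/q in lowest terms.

Start with 4.
1 + 1/(4/1) = 1 + 1/4 = 5/4
1 + 1/(5/4) = 1 + 4/5 = 9/5
1 + 1/(9/5) = 1 + 5/9 = 14/9
9 + 1/(14/9) = 9 + 9/14 = 135/14
11 + 1/(135/14) = 11 + 14/135 = 1499/135

1499/135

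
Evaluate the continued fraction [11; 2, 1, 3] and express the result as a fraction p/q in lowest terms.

Start with 3.
1 + 1/(3/1) = 1 + 1/3 = 4/3
2 + 1/(4/3) = 2 + 3/4 = 11/4
11 + 1/(11/4) = 11 + 4/11 = 125/11

125/11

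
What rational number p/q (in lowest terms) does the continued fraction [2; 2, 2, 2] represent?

a_0 = 2: 2/1
a_1 = 2: 5/2
a_2 = 2: 12/5
a_3 = 2: 29/12

29/12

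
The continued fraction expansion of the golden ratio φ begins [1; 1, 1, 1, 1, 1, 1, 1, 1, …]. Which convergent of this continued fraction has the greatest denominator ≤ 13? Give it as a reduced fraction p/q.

21/13

a_0 = 1: 1/1  (≤ bound)
a_1 = 1: 2/1  (≤ bound)
a_2 = 1: 3/2  (≤ bound)
a_3 = 1: 5/3  (≤ bound)
a_4 = 1: 8/5  (≤ bound)
a_5 = 1: 13/8  (≤ bound)
a_6 = 1: 21/13  (≤ bound)
a_7 = 1: 34/21  (> 13, stop)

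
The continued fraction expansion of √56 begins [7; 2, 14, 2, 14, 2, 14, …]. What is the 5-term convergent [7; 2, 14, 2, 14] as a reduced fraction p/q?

Compute successive convergents:
a_0 = 7: 7/1
a_1 = 2: 15/2
a_2 = 14: 217/29
a_3 = 2: 449/60
a_4 = 14: 6503/869

6503/869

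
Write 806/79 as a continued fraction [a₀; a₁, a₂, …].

[10; 4, 1, 15]

Repeatedly divide and take the remainder:
806 ÷ 79 → quotient 10, remainder 16
79 ÷ 16 → quotient 4, remainder 15
16 ÷ 15 → quotient 1, remainder 1
15 ÷ 1 → quotient 15, remainder 0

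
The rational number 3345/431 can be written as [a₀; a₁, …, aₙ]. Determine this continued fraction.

⌊3345/431⌋ = 7, remainder 328
⌊431/328⌋ = 1, remainder 103
⌊328/103⌋ = 3, remainder 19
⌊103/19⌋ = 5, remainder 8
⌊19/8⌋ = 2, remainder 3
⌊8/3⌋ = 2, remainder 2
⌊3/2⌋ = 1, remainder 1
⌊2/1⌋ = 2, remainder 0

[7; 1, 3, 5, 2, 2, 1, 2]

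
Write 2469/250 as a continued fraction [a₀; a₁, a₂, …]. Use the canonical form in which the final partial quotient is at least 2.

Repeatedly divide and take the remainder:
2469 = 9·250 + 219, so a_0 = 9
250 = 1·219 + 31, so a_1 = 1
219 = 7·31 + 2, so a_2 = 7
31 = 15·2 + 1, so a_3 = 15
2 = 2·1 + 0, so a_4 = 2

[9; 1, 7, 15, 2]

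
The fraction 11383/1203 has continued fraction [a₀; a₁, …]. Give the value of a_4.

⌊11383/1203⌋ = 9, remainder 556
⌊1203/556⌋ = 2, remainder 91
⌊556/91⌋ = 6, remainder 10
⌊91/10⌋ = 9, remainder 1
⌊10/1⌋ = 10, remainder 0

10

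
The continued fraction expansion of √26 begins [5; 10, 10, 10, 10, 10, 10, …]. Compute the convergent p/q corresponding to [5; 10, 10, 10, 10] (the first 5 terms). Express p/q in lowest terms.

a_0 = 5: 5/1
a_1 = 10: 51/10
a_2 = 10: 515/101
a_3 = 10: 5201/1020
a_4 = 10: 52525/10301

52525/10301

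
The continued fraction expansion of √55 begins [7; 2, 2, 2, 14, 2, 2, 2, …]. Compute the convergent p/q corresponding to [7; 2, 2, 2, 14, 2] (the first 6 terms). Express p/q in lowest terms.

Start with 2.
14 + 1/(2/1) = 14 + 1/2 = 29/2
2 + 1/(29/2) = 2 + 2/29 = 60/29
2 + 1/(60/29) = 2 + 29/60 = 149/60
2 + 1/(149/60) = 2 + 60/149 = 358/149
7 + 1/(358/149) = 7 + 149/358 = 2655/358

2655/358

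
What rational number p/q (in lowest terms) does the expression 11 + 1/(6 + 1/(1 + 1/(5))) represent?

457/41

Use the convergent recurrence hₖ = aₖ·hₖ₋₁ + hₖ₋₂ (and likewise for the denominators kₖ):
a_0 = 11: 11/1
a_1 = 6: 67/6
a_2 = 1: 78/7
a_3 = 5: 457/41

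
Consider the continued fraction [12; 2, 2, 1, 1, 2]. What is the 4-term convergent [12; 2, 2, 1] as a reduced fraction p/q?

Build up convergents one term at a time:
a_0 = 12: 12/1
a_1 = 2: 25/2
a_2 = 2: 62/5
a_3 = 1: 87/7

87/7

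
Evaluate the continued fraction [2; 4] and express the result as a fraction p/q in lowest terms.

a_0 = 2: 2/1
a_1 = 4: 9/4

9/4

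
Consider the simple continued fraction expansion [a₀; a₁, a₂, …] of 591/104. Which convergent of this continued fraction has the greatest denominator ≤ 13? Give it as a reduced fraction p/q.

17/3

List convergents until the denominator exceeds the bound:
a_0 = 5: 5/1  (≤ bound)
a_1 = 1: 6/1  (≤ bound)
a_2 = 2: 17/3  (≤ bound)
a_3 = 6: 108/19  (> 13, stop)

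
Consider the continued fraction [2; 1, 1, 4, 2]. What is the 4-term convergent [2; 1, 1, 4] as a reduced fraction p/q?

23/9

Start with 4.
1 + 1/(4/1) = 1 + 1/4 = 5/4
1 + 1/(5/4) = 1 + 4/5 = 9/5
2 + 1/(9/5) = 2 + 5/9 = 23/9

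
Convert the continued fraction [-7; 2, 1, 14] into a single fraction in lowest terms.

-293/44

Collapse the nested fraction from the inside out:
Start with 14.
1 + 1/(14/1) = 1 + 1/14 = 15/14
2 + 1/(15/14) = 2 + 14/15 = 44/15
-7 + 1/(44/15) = -7 + 15/44 = -293/44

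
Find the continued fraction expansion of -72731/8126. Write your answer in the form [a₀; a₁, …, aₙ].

[-9; 20, 6, 9, 2, 3]

Run the Euclidean algorithm, recording each quotient:
-72731 ÷ 8126 → quotient -9, remainder 403
8126 ÷ 403 → quotient 20, remainder 66
403 ÷ 66 → quotient 6, remainder 7
66 ÷ 7 → quotient 9, remainder 3
7 ÷ 3 → quotient 2, remainder 1
3 ÷ 1 → quotient 3, remainder 0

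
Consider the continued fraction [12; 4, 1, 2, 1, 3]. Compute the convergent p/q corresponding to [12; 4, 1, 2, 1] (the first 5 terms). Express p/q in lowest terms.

232/19

Start with 1.
2 + 1/(1/1) = 2 + 1/1 = 3/1
1 + 1/(3/1) = 1 + 1/3 = 4/3
4 + 1/(4/3) = 4 + 3/4 = 19/4
12 + 1/(19/4) = 12 + 4/19 = 232/19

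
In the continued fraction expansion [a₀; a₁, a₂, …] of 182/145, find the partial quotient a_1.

182 ÷ 145 → quotient 1, remainder 37
145 ÷ 37 → quotient 3, remainder 34

3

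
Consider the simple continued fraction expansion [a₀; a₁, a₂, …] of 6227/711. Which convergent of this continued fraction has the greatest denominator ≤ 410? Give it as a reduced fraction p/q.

543/62

a_0 = 8: 8/1  (≤ bound)
a_1 = 1: 9/1  (≤ bound)
a_2 = 3: 35/4  (≤ bound)
a_3 = 7: 254/29  (≤ bound)
a_4 = 2: 543/62  (≤ bound)
a_5 = 11: 6227/711  (> 410, stop)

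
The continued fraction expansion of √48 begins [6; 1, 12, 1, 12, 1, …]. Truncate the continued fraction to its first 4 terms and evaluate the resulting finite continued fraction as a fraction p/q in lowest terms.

Compute successive convergents:
a_0 = 6: 6/1
a_1 = 1: 7/1
a_2 = 12: 90/13
a_3 = 1: 97/14

97/14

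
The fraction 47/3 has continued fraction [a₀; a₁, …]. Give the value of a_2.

47 ÷ 3 → quotient 15, remainder 2
3 ÷ 2 → quotient 1, remainder 1
2 ÷ 1 → quotient 2, remainder 0

2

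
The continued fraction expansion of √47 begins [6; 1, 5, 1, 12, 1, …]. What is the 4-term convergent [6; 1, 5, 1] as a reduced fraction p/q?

48/7

Build up convergents one term at a time:
a_0 = 6: 6/1
a_1 = 1: 7/1
a_2 = 5: 41/6
a_3 = 1: 48/7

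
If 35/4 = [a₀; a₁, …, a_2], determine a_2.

35 ÷ 4 → quotient 8, remainder 3
4 ÷ 3 → quotient 1, remainder 1
3 ÷ 1 → quotient 3, remainder 0

3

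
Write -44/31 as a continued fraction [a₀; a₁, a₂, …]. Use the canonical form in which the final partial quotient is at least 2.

-44 ÷ 31 → quotient -2, remainder 18
31 ÷ 18 → quotient 1, remainder 13
18 ÷ 13 → quotient 1, remainder 5
13 ÷ 5 → quotient 2, remainder 3
5 ÷ 3 → quotient 1, remainder 2
3 ÷ 2 → quotient 1, remainder 1
2 ÷ 1 → quotient 2, remainder 0

[-2; 1, 1, 2, 1, 1, 2]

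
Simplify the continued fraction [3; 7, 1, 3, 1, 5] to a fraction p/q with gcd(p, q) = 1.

707/226

Start with 5.
1 + 1/(5/1) = 1 + 1/5 = 6/5
3 + 1/(6/5) = 3 + 5/6 = 23/6
1 + 1/(23/6) = 1 + 6/23 = 29/23
7 + 1/(29/23) = 7 + 23/29 = 226/29
3 + 1/(226/29) = 3 + 29/226 = 707/226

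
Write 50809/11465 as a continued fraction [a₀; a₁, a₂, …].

[4; 2, 3, 6, 3, 7, 5, 2]

50809 = 4·11465 + 4949, so a_0 = 4
11465 = 2·4949 + 1567, so a_1 = 2
4949 = 3·1567 + 248, so a_2 = 3
1567 = 6·248 + 79, so a_3 = 6
248 = 3·79 + 11, so a_4 = 3
79 = 7·11 + 2, so a_5 = 7
11 = 5·2 + 1, so a_6 = 5
2 = 2·1 + 0, so a_7 = 2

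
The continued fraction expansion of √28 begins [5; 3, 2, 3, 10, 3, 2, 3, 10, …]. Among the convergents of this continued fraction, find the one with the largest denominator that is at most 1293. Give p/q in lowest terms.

4048/765

a_0 = 5: 5/1  (≤ bound)
a_1 = 3: 16/3  (≤ bound)
a_2 = 2: 37/7  (≤ bound)
a_3 = 3: 127/24  (≤ bound)
a_4 = 10: 1307/247  (≤ bound)
a_5 = 3: 4048/765  (≤ bound)
a_6 = 2: 9403/1777  (> 1293, stop)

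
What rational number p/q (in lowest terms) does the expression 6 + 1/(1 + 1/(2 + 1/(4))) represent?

87/13

Build up convergents one term at a time:
a_0 = 6: 6/1
a_1 = 1: 7/1
a_2 = 2: 20/3
a_3 = 4: 87/13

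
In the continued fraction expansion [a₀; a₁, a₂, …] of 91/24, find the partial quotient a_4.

Apply division with remainder until the remainder is 0:
⌊91/24⌋ = 3, remainder 19
⌊24/19⌋ = 1, remainder 5
⌊19/5⌋ = 3, remainder 4
⌊5/4⌋ = 1, remainder 1
⌊4/1⌋ = 4, remainder 0

4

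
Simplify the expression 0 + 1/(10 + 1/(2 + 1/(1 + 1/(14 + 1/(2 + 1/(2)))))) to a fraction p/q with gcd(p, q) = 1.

a_0 = 0: 0/1
a_1 = 10: 1/10
a_2 = 2: 2/21
a_3 = 1: 3/31
a_4 = 14: 44/455
a_5 = 2: 91/941
a_6 = 2: 226/2337

226/2337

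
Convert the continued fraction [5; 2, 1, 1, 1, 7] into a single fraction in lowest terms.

a_0 = 5: 5/1
a_1 = 2: 11/2
a_2 = 1: 16/3
a_3 = 1: 27/5
a_4 = 1: 43/8
a_5 = 7: 328/61

328/61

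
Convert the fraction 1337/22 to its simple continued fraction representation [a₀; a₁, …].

1337 ÷ 22 → quotient 60, remainder 17
22 ÷ 17 → quotient 1, remainder 5
17 ÷ 5 → quotient 3, remainder 2
5 ÷ 2 → quotient 2, remainder 1
2 ÷ 1 → quotient 2, remainder 0

[60; 1, 3, 2, 2]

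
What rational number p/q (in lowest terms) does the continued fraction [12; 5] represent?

a_0 = 12: 12/1
a_1 = 5: 61/5

61/5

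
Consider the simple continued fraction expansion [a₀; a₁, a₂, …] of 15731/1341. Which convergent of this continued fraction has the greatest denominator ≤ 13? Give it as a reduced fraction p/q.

List convergents until the denominator exceeds the bound:
a_0 = 11: 11/1  (≤ bound)
a_1 = 1: 12/1  (≤ bound)
a_2 = 2: 35/3  (≤ bound)
a_3 = 1: 47/4  (≤ bound)
a_4 = 2: 129/11  (≤ bound)
a_5 = 1: 176/15  (> 13, stop)

129/11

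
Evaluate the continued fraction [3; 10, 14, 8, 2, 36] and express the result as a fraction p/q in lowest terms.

273203/88150

Start with 36.
2 + 1/(36/1) = 2 + 1/36 = 73/36
8 + 1/(73/36) = 8 + 36/73 = 620/73
14 + 1/(620/73) = 14 + 73/620 = 8753/620
10 + 1/(8753/620) = 10 + 620/8753 = 88150/8753
3 + 1/(88150/8753) = 3 + 8753/88150 = 273203/88150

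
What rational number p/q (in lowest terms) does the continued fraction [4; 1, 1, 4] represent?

Start with 4.
1 + 1/(4/1) = 1 + 1/4 = 5/4
1 + 1/(5/4) = 1 + 4/5 = 9/5
4 + 1/(9/5) = 4 + 5/9 = 41/9

41/9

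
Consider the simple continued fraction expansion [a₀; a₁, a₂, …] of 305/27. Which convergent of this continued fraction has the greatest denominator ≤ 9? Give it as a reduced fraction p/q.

79/7

List convergents until the denominator exceeds the bound:
a_0 = 11: 11/1  (≤ bound)
a_1 = 3: 34/3  (≤ bound)
a_2 = 2: 79/7  (≤ bound)
a_3 = 1: 113/10  (> 9, stop)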